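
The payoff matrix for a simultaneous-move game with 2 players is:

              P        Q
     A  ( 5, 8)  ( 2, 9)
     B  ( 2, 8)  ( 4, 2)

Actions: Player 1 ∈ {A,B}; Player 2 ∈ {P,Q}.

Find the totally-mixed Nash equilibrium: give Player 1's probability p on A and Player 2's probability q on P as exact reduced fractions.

P1 indiff ⇒ q·5+(1-q)·2 = q·2+(1-q)·4 ⇒ q(3) = (1-q)(2) ⇒ q = 2/5
P2 indiff ⇒ p·8+(1-p)·8 = p·9+(1-p)·2 ⇒ p(-1) = (1-p)(-6) ⇒ p = 6/7

P1 mixes 6/7 on A; P2 mixes 2/5 on P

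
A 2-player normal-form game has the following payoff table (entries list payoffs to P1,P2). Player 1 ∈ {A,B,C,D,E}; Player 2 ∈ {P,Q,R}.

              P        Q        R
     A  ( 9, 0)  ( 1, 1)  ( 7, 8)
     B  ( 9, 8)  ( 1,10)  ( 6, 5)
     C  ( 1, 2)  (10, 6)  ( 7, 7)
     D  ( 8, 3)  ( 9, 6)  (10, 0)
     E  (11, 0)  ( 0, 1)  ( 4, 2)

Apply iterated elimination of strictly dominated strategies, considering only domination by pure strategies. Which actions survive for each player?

Remaining: P1:{C,D} P2:{Q,R}

P2 drop P (Q beats it: A:1>0 B:10>8 C:6>2 D:6>3 E:1>0)
P1 drop A (D beats it: Q:9>1 R:10>7)
P1 drop B (C beats it: Q:10>1 R:7>6)
P1 drop E (C beats it: Q:10>0 R:7>4)
P1→{C,D} P2→{Q,R}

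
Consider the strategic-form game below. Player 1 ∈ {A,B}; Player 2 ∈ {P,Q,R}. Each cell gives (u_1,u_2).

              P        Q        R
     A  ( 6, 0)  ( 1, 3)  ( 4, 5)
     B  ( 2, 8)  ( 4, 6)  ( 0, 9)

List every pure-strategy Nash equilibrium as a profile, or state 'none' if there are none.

(A,P): not NE [P2→R gives 5>0]
(A,Q): not NE [P1→B gives 4>1; P2→R gives 5>3]
(A,R): NE
(B,P): not NE [P1→A gives 6>2; P2→R gives 9>8]
(B,Q): not NE [P2→R gives 9>6]
(B,R): not NE [P1→A gives 4>0]

NE set: (A,R)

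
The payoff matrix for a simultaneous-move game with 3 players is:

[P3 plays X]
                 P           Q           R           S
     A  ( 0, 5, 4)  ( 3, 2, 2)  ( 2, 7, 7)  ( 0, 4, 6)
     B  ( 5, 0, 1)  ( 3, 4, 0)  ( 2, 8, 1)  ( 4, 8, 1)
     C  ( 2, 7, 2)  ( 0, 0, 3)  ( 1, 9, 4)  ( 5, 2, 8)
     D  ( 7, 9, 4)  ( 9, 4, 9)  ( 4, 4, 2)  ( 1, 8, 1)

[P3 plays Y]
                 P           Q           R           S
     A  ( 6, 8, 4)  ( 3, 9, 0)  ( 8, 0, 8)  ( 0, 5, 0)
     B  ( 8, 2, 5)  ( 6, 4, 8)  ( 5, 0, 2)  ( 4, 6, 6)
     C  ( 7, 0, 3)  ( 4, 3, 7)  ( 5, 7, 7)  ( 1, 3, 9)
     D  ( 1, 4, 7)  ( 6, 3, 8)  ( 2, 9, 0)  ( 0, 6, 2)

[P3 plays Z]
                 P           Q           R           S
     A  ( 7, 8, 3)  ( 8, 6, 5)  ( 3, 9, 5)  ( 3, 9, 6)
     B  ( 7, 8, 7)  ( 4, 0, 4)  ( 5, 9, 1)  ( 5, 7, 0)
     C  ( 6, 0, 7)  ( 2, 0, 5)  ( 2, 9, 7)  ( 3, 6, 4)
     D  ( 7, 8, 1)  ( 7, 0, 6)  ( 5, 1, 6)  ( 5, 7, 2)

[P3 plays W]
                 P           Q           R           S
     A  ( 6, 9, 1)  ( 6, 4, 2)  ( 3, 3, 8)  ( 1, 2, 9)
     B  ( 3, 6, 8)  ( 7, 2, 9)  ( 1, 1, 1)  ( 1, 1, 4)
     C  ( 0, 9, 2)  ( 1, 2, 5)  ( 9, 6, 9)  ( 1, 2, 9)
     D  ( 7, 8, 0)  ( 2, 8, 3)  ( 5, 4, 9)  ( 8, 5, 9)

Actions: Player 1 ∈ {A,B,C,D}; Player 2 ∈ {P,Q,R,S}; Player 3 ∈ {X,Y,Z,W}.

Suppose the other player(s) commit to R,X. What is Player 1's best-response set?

u_1(A vs R,X) = 2
u_1(B vs R,X) = 2
u_1(C vs R,X) = 1
u_1(D vs R,X) = 4
max payoff 4 at {D}

BR_1 = {D}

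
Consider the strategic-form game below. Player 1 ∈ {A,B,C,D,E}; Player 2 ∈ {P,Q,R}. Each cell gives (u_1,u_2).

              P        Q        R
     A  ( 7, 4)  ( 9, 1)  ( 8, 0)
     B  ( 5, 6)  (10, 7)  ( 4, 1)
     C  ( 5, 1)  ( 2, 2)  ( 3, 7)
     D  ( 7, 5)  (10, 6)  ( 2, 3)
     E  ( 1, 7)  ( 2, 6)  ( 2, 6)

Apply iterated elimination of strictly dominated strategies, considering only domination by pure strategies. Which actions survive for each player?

Remaining: P1:{A,B,D} P2:{P,Q}

P1 drop C (A beats it: P:7>5 Q:9>2 R:8>3)
P1 drop E (A beats it: P:7>1 Q:9>2 R:8>2)
P2 drop R (P beats it: A:4>0 B:6>1 D:5>3)
P1→{A,B,D} P2→{P,Q}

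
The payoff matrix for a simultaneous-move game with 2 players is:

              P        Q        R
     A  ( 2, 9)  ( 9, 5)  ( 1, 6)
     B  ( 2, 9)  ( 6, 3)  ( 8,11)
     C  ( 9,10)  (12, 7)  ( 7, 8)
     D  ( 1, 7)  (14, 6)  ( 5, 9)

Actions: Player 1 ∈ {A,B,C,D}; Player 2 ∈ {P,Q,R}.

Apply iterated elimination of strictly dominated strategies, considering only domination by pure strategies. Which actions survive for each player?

Remaining: P1:{B,C} P2:{P,R}

P1 drop A (C beats it: P:9>2 Q:12>9 R:7>1)
P2 drop Q (P beats it: B:9>3 C:10>7 D:7>6)
P1 drop D (B beats it: P:2>1 R:8>5)
P1→{B,C} P2→{P,R}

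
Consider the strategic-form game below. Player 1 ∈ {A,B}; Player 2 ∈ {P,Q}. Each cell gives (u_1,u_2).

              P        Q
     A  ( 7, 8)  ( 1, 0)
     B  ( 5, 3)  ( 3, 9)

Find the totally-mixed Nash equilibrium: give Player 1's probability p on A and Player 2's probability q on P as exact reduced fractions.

P1 mixes 3/7 on A; P2 mixes 1/2 on P

P1 indiff ⇒ q·7+(1-q)·1 = q·5+(1-q)·3 ⇒ q(2) = (1-q)(2) ⇒ q = 1/2
P2 indiff ⇒ p·8+(1-p)·3 = p·0+(1-p)·9 ⇒ p(8) = (1-p)(6) ⇒ p = 3/7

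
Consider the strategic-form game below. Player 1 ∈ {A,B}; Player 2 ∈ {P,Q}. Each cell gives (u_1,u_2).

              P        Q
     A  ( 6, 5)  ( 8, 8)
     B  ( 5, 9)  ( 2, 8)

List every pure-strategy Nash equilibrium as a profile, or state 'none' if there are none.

Nash profiles: (A,Q)

(A,P): not NE [P2→Q gives 8>5]
(A,Q): NE
(B,P): not NE [P1→A gives 6>5]
(B,Q): not NE [P1→A gives 8>2; P2→P gives 9>8]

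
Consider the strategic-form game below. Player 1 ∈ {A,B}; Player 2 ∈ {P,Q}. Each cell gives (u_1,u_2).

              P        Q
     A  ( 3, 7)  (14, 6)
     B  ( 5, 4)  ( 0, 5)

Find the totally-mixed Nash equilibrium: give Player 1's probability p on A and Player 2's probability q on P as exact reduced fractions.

P1 mixes 1/2 on A; P2 mixes 7/8 on P

P1 indiff ⇒ q·3+(1-q)·14 = q·5+(1-q)·0 ⇒ q(-2) = (1-q)(-14) ⇒ q = 7/8
P2 indiff ⇒ p·7+(1-p)·4 = p·6+(1-p)·5 ⇒ p(1) = (1-p)(1) ⇒ p = 1/2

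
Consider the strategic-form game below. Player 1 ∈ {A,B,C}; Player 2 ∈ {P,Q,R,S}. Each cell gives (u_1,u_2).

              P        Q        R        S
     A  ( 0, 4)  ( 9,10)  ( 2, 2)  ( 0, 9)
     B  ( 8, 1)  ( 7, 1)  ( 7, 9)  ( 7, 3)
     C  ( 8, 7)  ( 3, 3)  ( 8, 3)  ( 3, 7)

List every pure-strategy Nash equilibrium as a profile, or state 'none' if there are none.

Nash profiles: (A,Q), (C,P)

(A,P): not NE [P1→C gives 8>0; P2→Q gives 10>4]
(A,Q): NE
(A,R): not NE [P1→C gives 8>2; P2→Q gives 10>2]
(A,S): not NE [P1→B gives 7>0; P2→Q gives 10>9]
(B,P): not NE [P2→R gives 9>1]
(B,Q): not NE [P1→A gives 9>7; P2→R gives 9>1]
(B,R): not NE [P1→C gives 8>7]
(B,S): not NE [P2→R gives 9>3]
(C,P): NE
(C,Q): not NE [P1→A gives 9>3; P2→S gives 7>3]
(C,R): not NE [P2→S gives 7>3]
(C,S): not NE [P1→B gives 7>3]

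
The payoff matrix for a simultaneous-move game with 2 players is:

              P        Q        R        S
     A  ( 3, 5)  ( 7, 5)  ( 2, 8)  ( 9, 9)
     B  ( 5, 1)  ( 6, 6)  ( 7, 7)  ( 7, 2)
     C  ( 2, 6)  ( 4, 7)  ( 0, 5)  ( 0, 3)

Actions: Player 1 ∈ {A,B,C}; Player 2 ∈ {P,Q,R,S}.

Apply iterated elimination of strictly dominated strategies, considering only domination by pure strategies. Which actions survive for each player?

IESDS → P1:{A,B} P2:{R,S}

P1 drop C (A beats it: P:3>2 Q:7>4 R:2>0 S:9>0)
P2 drop P (R beats it: A:8>5 B:7>1)
P2 drop Q (R beats it: A:8>5 B:7>6)
P1→{A,B} P2→{R,S}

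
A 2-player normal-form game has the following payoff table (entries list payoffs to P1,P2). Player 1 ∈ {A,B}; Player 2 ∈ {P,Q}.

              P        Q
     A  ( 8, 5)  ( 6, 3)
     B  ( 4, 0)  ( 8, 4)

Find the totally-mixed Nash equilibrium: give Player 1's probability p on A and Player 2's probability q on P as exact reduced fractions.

(p,q) = (2/3, 1/3)

P1 indiff ⇒ q·8+(1-q)·6 = q·4+(1-q)·8 ⇒ q(4) = (1-q)(2) ⇒ q = 1/3
P2 indiff ⇒ p·5+(1-p)·0 = p·3+(1-p)·4 ⇒ p(2) = (1-p)(4) ⇒ p = 2/3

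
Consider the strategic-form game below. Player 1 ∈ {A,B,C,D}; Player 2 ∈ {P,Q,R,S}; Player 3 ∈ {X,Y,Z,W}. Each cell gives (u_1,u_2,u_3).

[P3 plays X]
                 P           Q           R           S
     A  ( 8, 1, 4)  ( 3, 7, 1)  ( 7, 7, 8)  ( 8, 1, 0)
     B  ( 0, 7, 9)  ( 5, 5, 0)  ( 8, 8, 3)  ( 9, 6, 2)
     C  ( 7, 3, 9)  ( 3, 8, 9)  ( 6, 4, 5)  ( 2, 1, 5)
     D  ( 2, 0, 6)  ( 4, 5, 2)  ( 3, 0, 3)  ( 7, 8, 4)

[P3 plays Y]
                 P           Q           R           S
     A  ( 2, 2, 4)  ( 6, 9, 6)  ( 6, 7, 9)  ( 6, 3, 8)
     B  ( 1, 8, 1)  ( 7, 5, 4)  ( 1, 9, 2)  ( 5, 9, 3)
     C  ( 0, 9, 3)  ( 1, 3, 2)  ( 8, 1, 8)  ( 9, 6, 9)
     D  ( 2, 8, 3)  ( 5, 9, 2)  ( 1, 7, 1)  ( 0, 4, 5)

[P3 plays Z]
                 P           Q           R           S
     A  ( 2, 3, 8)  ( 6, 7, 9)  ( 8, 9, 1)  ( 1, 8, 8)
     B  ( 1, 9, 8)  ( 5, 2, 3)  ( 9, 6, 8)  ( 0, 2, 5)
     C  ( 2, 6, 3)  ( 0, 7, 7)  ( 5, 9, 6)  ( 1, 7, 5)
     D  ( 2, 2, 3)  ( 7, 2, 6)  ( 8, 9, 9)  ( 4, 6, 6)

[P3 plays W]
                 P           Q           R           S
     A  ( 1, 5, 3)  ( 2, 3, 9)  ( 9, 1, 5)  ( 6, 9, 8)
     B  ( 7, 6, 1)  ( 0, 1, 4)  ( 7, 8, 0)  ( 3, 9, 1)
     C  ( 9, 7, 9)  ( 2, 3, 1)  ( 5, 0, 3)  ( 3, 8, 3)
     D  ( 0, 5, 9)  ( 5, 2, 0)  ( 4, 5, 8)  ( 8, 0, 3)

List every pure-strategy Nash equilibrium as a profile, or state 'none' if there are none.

(A,P,X): not NE [P2→R gives 7>1; P3→Z gives 8>4]
(A,P,Y): not NE [P2→Q gives 9>2; P3→Z gives 8>4]
(A,P,Z): not NE [P2→R gives 9>3]
(A,P,W): not NE [P1→C gives 9>1; P2→S gives 9>5; P3→Z gives 8>3]
(A,Q,X): not NE [P1→B gives 5>3; P3→W gives 9>1]
(A,Q,Y): not NE [P1→B gives 7>6; P3→W gives 9>6]
(A,Q,Z): not NE [P1→D gives 7>6; P2→R gives 9>7]
(A,Q,W): not NE [P1→D gives 5>2; P2→S gives 9>3]
(A,R,X): not NE [P1→B gives 8>7; P3→Y gives 9>8]
(A,R,Y): not NE [P1→C gives 8>6; P2→Q gives 9>7]
(A,R,Z): not NE [P1→B gives 9>8; P3→Y gives 9>1]
(A,R,W): not NE [P2→S gives 9>1; P3→Y gives 9>5]
(A,S,X): not NE [P1→B gives 9>8; P2→R gives 7>1; P3→W gives 8>0]
(A,S,Y): not NE [P1→C gives 9>6; P2→Q gives 9>3]
(A,S,Z): not NE [P1→D gives 4>1; P2→R gives 9>8]
(A,S,W): not NE [P1→D gives 8>6]
(B,P,X): not NE [P1→A gives 8>0; P2→R gives 8>7]
(B,P,Y): not NE [P1→D gives 2>1; P2→S gives 9>8; P3→X gives 9>1]
(B,P,Z): not NE [P1→D gives 2>1; P3→X gives 9>8]
(B,P,W): not NE [P1→C gives 9>7; P2→S gives 9>6; P3→X gives 9>1]
(B,Q,X): not NE [P2→R gives 8>5; P3→W gives 4>0]
(B,Q,Y): not NE [P2→S gives 9>5]
(B,Q,Z): not NE [P1→D gives 7>5; P2→P gives 9>2; P3→W gives 4>3]
(B,Q,W): not NE [P1→D gives 5>0; P2→S gives 9>1]
(B,R,X): not NE [P3→Z gives 8>3]
(B,R,Y): not NE [P1→C gives 8>1; P3→Z gives 8>2]
(B,R,Z): not NE [P2→P gives 9>6]
(B,R,W): not NE [P1→A gives 9>7; P2→S gives 9>8; P3→Z gives 8>0]
(B,S,X): not NE [P2→R gives 8>6; P3→Z gives 5>2]
(B,S,Y): not NE [P1→C gives 9>5; P3→Z gives 5>3]
(B,S,Z): not NE [P1→D gives 4>0; P2→P gives 9>2]
(B,S,W): not NE [P1→D gives 8>3; P3→Z gives 5>1]
(C,P,X): not NE [P1→A gives 8>7; P2→Q gives 8>3]
(C,P,Y): not NE [P1→D gives 2>0; P3→W gives 9>3]
(C,P,Z): not NE [P2→R gives 9>6; P3→W gives 9>3]
(C,P,W): not NE [P2→S gives 8>7]
(C,Q,X): not NE [P1→B gives 5>3]
(C,Q,Y): not NE [P1→B gives 7>1; P2→P gives 9>3; P3→X gives 9>2]
(C,Q,Z): not NE [P1→D gives 7>0; P2→R gives 9>7; P3→X gives 9>7]
(C,Q,W): not NE [P1→D gives 5>2; P2→S gives 8>3; P3→X gives 9>1]
(C,R,X): not NE [P1→B gives 8>6; P2→Q gives 8>4; P3→Y gives 8>5]
(C,R,Y): not NE [P2→P gives 9>1]
(C,R,Z): not NE [P1→B gives 9>5; P3→Y gives 8>6]
(C,R,W): not NE [P1→A gives 9>5; P2→S gives 8>0; P3→Y gives 8>3]
(C,S,X): not NE [P1→B gives 9>2; P2→Q gives 8>1; P3→Y gives 9>5]
(C,S,Y): not NE [P2→P gives 9>6]
(C,S,Z): not NE [P1→D gives 4>1; P2→R gives 9>7; P3→Y gives 9>5]
(C,S,W): not NE [P1→D gives 8>3; P3→Y gives 9>3]
(D,P,X): not NE [P1→A gives 8>2; P2→S gives 8>0; P3→W gives 9>6]
(D,P,Y): not NE [P2→Q gives 9>8; P3→W gives 9>3]
(D,P,Z): not NE [P2→R gives 9>2; P3→W gives 9>3]
(D,P,W): not NE [P1→C gives 9>0]
(D,Q,X): not NE [P1→B gives 5>4; P2→S gives 8>5; P3→Z gives 6>2]
(D,Q,Y): not NE [P1→B gives 7>5; P3→Z gives 6>2]
(D,Q,Z): not NE [P2→R gives 9>2]
(D,Q,W): not NE [P2→R gives 5>2; P3→Z gives 6>0]
(D,R,X): not NE [P1→B gives 8>3; P2→S gives 8>0; P3→Z gives 9>3]
(D,R,Y): not NE [P1→C gives 8>1; P2→Q gives 9>7; P3→Z gives 9>1]
(D,R,Z): not NE [P1→B gives 9>8]
(D,R,W): not NE [P1→A gives 9>4; P3→Z gives 9>8]
(D,S,X): not NE [P1→B gives 9>7; P3→Z gives 6>4]
(D,S,Y): not NE [P1→C gives 9>0; P2→Q gives 9>4; P3→Z gives 6>5]
(D,S,Z): not NE [P2→R gives 9>6]
(D,S,W): not NE [P2→R gives 5>0; P3→Z gives 6>3]

Equilibria: none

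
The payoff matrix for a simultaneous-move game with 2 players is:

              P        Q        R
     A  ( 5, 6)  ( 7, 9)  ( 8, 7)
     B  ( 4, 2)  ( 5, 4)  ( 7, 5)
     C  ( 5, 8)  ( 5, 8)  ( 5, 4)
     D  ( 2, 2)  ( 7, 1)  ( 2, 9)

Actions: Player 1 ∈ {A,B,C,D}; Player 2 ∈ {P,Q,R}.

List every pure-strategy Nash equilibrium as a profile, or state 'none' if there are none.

(A,P): not NE [P2→Q gives 9>6]
(A,Q): NE
(A,R): not NE [P2→Q gives 9>7]
(B,P): not NE [P1→C gives 5>4; P2→R gives 5>2]
(B,Q): not NE [P1→D gives 7>5; P2→R gives 5>4]
(B,R): not NE [P1→A gives 8>7]
(C,P): NE
(C,Q): not NE [P1→D gives 7>5]
(C,R): not NE [P1→A gives 8>5; P2→Q gives 8>4]
(D,P): not NE [P1→C gives 5>2; P2→R gives 9>2]
(D,Q): not NE [P2→R gives 9>1]
(D,R): not NE [P1→A gives 8>2]

Nash profiles: (A,Q), (C,P)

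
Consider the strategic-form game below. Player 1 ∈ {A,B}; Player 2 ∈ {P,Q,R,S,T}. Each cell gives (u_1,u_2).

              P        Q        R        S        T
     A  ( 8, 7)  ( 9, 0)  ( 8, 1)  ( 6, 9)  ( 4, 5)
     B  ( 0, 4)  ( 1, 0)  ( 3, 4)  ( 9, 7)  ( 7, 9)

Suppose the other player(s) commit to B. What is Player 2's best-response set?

argmax u_2 = {T}

u_2(P vs B) = 4
u_2(Q vs B) = 0
u_2(R vs B) = 4
u_2(S vs B) = 7
u_2(T vs B) = 9
max payoff 9 at {T}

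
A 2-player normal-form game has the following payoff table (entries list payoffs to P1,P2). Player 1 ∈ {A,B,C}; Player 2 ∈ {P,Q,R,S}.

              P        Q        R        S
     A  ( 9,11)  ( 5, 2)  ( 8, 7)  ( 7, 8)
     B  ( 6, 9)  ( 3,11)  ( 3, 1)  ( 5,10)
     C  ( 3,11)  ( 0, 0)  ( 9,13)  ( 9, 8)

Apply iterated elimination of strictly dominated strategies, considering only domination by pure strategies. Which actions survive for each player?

P1 drop B (A beats it: P:9>6 Q:5>3 R:8>3 S:7>5)
P2 drop Q (P beats it: A:11>2 C:11>0)
P2 drop S (P beats it: A:11>8 C:11>8)
P1→{A,C} P2→{P,R}

IESDS → P1:{A,C} P2:{P,R}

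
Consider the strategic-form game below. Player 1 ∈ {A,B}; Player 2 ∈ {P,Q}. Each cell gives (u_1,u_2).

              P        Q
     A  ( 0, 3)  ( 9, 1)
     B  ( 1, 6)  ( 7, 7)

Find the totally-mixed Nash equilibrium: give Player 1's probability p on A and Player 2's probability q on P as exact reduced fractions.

p=1/3, q=2/3

P1 indiff ⇒ q·0+(1-q)·9 = q·1+(1-q)·7 ⇒ q(-1) = (1-q)(-2) ⇒ q = 2/3
P2 indiff ⇒ p·3+(1-p)·6 = p·1+(1-p)·7 ⇒ p(2) = (1-p)(1) ⇒ p = 1/3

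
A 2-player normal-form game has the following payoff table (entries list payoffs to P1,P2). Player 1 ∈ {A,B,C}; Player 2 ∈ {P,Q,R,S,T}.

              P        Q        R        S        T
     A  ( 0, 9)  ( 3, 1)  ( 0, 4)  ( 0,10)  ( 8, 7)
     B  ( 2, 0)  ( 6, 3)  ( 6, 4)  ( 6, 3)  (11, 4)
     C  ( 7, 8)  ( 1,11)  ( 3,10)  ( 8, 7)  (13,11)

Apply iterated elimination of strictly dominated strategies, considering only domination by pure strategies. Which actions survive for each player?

P1 drop A (B beats it: P:2>0 Q:6>3 R:6>0 S:6>0 T:11>8)
P2 drop P (Q beats it: B:3>0 C:11>8)
P2 drop S (R beats it: B:4>3 C:10>7)
P1→{B,C} P2→{Q,R,T}

IESDS → P1:{B,C} P2:{Q,R,T}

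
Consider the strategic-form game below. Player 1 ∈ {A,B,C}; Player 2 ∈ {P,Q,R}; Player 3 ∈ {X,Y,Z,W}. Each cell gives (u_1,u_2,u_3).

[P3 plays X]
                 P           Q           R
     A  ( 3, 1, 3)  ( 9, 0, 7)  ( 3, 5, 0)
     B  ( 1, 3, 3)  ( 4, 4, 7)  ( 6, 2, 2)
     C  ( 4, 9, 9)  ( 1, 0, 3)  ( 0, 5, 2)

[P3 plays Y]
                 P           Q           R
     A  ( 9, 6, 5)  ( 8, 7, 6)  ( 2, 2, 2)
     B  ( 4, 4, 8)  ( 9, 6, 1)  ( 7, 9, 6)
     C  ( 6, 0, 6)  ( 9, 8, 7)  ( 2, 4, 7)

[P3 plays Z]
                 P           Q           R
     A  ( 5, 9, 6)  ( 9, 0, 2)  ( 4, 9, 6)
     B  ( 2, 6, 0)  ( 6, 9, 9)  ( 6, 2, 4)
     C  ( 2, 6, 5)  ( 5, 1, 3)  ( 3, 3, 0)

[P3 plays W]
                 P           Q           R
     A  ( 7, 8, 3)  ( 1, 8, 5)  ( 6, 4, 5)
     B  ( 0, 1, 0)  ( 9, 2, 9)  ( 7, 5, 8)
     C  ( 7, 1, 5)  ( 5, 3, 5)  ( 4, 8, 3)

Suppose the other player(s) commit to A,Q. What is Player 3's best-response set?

u_3(X vs A,Q) = 7
u_3(Y vs A,Q) = 6
u_3(Z vs A,Q) = 2
u_3(W vs A,Q) = 5
max payoff 7 at {X}

BR_3 = {X}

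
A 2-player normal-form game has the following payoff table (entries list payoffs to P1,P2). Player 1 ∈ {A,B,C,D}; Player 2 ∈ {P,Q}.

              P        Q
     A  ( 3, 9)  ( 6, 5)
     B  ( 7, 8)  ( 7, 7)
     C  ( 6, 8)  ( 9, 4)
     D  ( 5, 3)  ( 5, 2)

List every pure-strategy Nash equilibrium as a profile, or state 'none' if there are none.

(A,P): not NE [P1→B gives 7>3]
(A,Q): not NE [P1→C gives 9>6; P2→P gives 9>5]
(B,P): NE
(B,Q): not NE [P1→C gives 9>7; P2→P gives 8>7]
(C,P): not NE [P1→B gives 7>6]
(C,Q): not NE [P2→P gives 8>4]
(D,P): not NE [P1→B gives 7>5]
(D,Q): not NE [P1→C gives 9>5; P2→P gives 3>2]

PSNE = {(B,P)}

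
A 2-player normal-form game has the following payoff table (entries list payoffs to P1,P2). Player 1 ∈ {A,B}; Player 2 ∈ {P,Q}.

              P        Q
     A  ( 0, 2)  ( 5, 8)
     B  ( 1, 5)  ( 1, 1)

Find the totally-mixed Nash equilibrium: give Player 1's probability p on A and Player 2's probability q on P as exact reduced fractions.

P1 indiff ⇒ q·0+(1-q)·5 = q·1+(1-q)·1 ⇒ q(-1) = (1-q)(-4) ⇒ q = 4/5
P2 indiff ⇒ p·2+(1-p)·5 = p·8+(1-p)·1 ⇒ p(-6) = (1-p)(-4) ⇒ p = 2/5

p=2/5, q=4/5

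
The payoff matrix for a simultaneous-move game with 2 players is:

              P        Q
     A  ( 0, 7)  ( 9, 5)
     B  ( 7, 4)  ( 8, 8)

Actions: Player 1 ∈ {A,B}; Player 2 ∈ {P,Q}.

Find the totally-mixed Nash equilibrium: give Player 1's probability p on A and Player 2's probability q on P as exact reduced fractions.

P1 mixes 2/3 on A; P2 mixes 1/8 on P

P1 indiff ⇒ q·0+(1-q)·9 = q·7+(1-q)·8 ⇒ q(-7) = (1-q)(-1) ⇒ q = 1/8
P2 indiff ⇒ p·7+(1-p)·4 = p·5+(1-p)·8 ⇒ p(2) = (1-p)(4) ⇒ p = 2/3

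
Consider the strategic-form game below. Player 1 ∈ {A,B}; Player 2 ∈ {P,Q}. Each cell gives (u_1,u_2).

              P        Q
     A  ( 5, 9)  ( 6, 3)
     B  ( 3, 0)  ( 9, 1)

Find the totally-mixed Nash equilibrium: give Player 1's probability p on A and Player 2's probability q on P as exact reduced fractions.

P1 indiff ⇒ q·5+(1-q)·6 = q·3+(1-q)·9 ⇒ q(2) = (1-q)(3) ⇒ q = 3/5
P2 indiff ⇒ p·9+(1-p)·0 = p·3+(1-p)·1 ⇒ p(6) = (1-p)(1) ⇒ p = 1/7

(p,q) = (1/7, 3/5)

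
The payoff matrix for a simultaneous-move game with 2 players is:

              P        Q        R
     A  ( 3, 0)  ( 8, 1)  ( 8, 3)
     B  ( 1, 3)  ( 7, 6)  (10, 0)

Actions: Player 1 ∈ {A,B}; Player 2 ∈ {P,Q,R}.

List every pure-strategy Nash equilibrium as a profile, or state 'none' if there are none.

Equilibria: none

(A,P): not NE [P2→R gives 3>0]
(A,Q): not NE [P2→R gives 3>1]
(A,R): not NE [P1→B gives 10>8]
(B,P): not NE [P1→A gives 3>1; P2→Q gives 6>3]
(B,Q): not NE [P1→A gives 8>7]
(B,R): not NE [P2→Q gives 6>0]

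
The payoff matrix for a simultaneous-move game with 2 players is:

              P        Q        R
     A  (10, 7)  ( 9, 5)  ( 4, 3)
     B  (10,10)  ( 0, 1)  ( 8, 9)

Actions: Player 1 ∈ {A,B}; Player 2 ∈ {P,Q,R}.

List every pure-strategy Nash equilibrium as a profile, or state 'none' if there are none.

Nash profiles: (A,P), (B,P)

(A,P): NE
(A,Q): not NE [P2→P gives 7>5]
(A,R): not NE [P1→B gives 8>4; P2→P gives 7>3]
(B,P): NE
(B,Q): not NE [P1→A gives 9>0; P2→P gives 10>1]
(B,R): not NE [P2→P gives 10>9]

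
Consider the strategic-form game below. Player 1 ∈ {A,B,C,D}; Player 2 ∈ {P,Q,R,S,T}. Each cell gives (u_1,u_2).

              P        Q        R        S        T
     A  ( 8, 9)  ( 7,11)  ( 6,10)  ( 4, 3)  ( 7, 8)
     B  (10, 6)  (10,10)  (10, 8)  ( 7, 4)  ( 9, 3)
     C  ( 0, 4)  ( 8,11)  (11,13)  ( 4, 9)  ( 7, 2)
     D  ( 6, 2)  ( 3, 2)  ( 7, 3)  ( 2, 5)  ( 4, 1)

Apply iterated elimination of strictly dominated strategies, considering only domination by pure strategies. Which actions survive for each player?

Remaining: P1:{B,C} P2:{Q,R}

P1 drop A (B beats it: P:10>8 Q:10>7 R:10>6 S:7>4 T:9>7)
P1 drop D (B beats it: P:10>6 Q:10>3 R:10>7 S:7>2 T:9>4)
P2 drop P (Q beats it: B:10>6 C:11>4)
P2 drop S (Q beats it: B:10>4 C:11>9)
P2 drop T (Q beats it: B:10>3 C:11>2)
P1→{B,C} P2→{Q,R}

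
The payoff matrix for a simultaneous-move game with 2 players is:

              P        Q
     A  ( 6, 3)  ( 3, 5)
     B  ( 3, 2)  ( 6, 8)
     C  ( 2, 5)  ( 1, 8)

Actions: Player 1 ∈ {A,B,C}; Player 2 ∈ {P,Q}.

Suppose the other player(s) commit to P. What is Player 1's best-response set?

argmax u_1 = {A}

u_1(A vs P) = 6
u_1(B vs P) = 3
u_1(C vs P) = 2
max payoff 6 at {A}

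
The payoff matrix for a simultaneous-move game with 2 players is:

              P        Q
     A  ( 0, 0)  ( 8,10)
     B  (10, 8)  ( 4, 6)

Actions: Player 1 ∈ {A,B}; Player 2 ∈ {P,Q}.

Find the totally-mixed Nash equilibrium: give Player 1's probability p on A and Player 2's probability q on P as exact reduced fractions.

p=1/6, q=2/7

P1 indiff ⇒ q·0+(1-q)·8 = q·10+(1-q)·4 ⇒ q(-10) = (1-q)(-4) ⇒ q = 2/7
P2 indiff ⇒ p·0+(1-p)·8 = p·10+(1-p)·6 ⇒ p(-10) = (1-p)(-2) ⇒ p = 1/6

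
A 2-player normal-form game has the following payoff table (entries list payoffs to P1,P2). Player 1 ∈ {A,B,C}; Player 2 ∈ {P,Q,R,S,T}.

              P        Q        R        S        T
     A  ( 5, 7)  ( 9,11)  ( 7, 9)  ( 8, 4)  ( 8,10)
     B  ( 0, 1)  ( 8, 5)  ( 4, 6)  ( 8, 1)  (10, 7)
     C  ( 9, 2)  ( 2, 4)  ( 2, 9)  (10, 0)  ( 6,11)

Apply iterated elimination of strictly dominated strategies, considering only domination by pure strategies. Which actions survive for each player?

Survivors P1:{A,B} P2:{Q,T}

P2 drop P (Q beats it: A:11>7 B:5>1 C:4>2)
P2 drop R (T beats it: A:10>9 B:7>6 C:11>9)
P2 drop S (Q beats it: A:11>4 B:5>1 C:4>0)
P1 drop C (A beats it: Q:9>2 T:8>6)
P1→{A,B} P2→{Q,T}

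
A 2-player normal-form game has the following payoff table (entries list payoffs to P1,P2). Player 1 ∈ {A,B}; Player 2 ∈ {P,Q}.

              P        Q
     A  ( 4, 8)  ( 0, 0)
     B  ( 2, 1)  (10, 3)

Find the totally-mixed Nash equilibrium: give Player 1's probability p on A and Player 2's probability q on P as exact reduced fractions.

P1 indiff ⇒ q·4+(1-q)·0 = q·2+(1-q)·10 ⇒ q(2) = (1-q)(10) ⇒ q = 5/6
P2 indiff ⇒ p·8+(1-p)·1 = p·0+(1-p)·3 ⇒ p(8) = (1-p)(2) ⇒ p = 1/5

p=1/5, q=5/6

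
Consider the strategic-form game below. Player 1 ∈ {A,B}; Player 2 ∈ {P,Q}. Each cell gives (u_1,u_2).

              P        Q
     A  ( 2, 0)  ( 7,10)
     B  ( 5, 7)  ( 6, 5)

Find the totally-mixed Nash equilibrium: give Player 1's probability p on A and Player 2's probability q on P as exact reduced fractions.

p=1/6, q=1/4

P1 indiff ⇒ q·2+(1-q)·7 = q·5+(1-q)·6 ⇒ q(-3) = (1-q)(-1) ⇒ q = 1/4
P2 indiff ⇒ p·0+(1-p)·7 = p·10+(1-p)·5 ⇒ p(-10) = (1-p)(-2) ⇒ p = 1/6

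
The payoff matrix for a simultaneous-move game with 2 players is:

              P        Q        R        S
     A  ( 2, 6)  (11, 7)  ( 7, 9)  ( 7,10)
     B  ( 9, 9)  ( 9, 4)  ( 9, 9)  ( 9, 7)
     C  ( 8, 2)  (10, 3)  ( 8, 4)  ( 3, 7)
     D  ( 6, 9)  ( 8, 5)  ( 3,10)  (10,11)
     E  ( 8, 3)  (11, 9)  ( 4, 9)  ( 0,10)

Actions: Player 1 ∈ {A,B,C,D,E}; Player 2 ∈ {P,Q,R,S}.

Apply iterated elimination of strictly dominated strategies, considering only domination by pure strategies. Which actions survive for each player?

IESDS → P1:{B,D} P2:{P,R,S}

P2 drop Q (S beats it: A:10>7 B:7>4 C:7>3 D:11>5 E:10>9)
P1 drop A (B beats it: P:9>2 R:9>7 S:9>7)
P1 drop C (B beats it: P:9>8 R:9>8 S:9>3)
P1 drop E (B beats it: P:9>8 R:9>4 S:9>0)
P1→{B,D} P2→{P,R,S}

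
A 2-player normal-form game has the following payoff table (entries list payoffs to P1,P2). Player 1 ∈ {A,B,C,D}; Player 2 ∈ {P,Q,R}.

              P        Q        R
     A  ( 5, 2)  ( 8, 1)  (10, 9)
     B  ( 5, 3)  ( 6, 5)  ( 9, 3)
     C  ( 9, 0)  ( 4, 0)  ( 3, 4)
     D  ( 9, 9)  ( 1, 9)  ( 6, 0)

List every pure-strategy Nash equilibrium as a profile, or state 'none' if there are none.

Nash profiles: (A,R), (D,P)

(A,P): not NE [P1→D gives 9>5; P2→R gives 9>2]
(A,Q): not NE [P2→R gives 9>1]
(A,R): NE
(B,P): not NE [P1→D gives 9>5; P2→Q gives 5>3]
(B,Q): not NE [P1→A gives 8>6]
(B,R): not NE [P1→A gives 10>9; P2→Q gives 5>3]
(C,P): not NE [P2→R gives 4>0]
(C,Q): not NE [P1→A gives 8>4; P2→R gives 4>0]
(C,R): not NE [P1→A gives 10>3]
(D,P): NE
(D,Q): not NE [P1→A gives 8>1]
(D,R): not NE [P1→A gives 10>6; P2→Q gives 9>0]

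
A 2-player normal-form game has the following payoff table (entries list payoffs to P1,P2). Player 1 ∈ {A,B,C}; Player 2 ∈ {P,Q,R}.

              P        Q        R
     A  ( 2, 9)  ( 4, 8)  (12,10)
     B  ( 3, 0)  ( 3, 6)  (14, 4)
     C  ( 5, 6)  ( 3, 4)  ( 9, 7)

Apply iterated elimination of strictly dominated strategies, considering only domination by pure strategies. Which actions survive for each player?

P2 drop P (R beats it: A:10>9 B:4>0 C:7>6)
P1 drop C (A beats it: Q:4>3 R:12>9)
P1→{A,B} P2→{Q,R}

IESDS → P1:{A,B} P2:{Q,R}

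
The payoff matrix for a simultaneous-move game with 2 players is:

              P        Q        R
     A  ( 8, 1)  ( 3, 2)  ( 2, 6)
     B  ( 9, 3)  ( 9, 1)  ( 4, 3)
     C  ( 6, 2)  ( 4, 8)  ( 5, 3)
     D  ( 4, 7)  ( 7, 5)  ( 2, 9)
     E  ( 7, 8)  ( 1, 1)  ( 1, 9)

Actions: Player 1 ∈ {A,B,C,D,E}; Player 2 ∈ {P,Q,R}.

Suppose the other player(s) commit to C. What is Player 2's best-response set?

P2 best: {Q}

u_2(P vs C) = 2
u_2(Q vs C) = 8
u_2(R vs C) = 3
max payoff 8 at {Q}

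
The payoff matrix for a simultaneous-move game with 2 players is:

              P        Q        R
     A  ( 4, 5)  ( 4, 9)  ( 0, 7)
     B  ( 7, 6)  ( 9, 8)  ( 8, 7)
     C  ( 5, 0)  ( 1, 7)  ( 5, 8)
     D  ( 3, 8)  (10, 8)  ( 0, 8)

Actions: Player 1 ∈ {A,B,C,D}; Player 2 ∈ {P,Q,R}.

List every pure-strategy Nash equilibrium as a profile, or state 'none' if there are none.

(A,P): not NE [P1→B gives 7>4; P2→Q gives 9>5]
(A,Q): not NE [P1→D gives 10>4]
(A,R): not NE [P1→B gives 8>0; P2→Q gives 9>7]
(B,P): not NE [P2→Q gives 8>6]
(B,Q): not NE [P1→D gives 10>9]
(B,R): not NE [P2→Q gives 8>7]
(C,P): not NE [P1→B gives 7>5; P2→R gives 8>0]
(C,Q): not NE [P1→D gives 10>1; P2→R gives 8>7]
(C,R): not NE [P1→B gives 8>5]
(D,P): not NE [P1→B gives 7>3]
(D,Q): NE
(D,R): not NE [P1→B gives 8>0]

NE set: (D,Q)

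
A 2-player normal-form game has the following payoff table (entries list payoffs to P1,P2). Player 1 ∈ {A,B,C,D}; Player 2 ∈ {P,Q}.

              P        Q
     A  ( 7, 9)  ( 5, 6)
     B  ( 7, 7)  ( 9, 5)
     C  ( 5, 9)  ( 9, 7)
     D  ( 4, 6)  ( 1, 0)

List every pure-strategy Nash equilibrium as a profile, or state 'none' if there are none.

NE set: (A,P), (B,P)

(A,P): NE
(A,Q): not NE [P1→C gives 9>5; P2→P gives 9>6]
(B,P): NE
(B,Q): not NE [P2→P gives 7>5]
(C,P): not NE [P1→B gives 7>5]
(C,Q): not NE [P2→P gives 9>7]
(D,P): not NE [P1→B gives 7>4]
(D,Q): not NE [P1→C gives 9>1; P2→P gives 6>0]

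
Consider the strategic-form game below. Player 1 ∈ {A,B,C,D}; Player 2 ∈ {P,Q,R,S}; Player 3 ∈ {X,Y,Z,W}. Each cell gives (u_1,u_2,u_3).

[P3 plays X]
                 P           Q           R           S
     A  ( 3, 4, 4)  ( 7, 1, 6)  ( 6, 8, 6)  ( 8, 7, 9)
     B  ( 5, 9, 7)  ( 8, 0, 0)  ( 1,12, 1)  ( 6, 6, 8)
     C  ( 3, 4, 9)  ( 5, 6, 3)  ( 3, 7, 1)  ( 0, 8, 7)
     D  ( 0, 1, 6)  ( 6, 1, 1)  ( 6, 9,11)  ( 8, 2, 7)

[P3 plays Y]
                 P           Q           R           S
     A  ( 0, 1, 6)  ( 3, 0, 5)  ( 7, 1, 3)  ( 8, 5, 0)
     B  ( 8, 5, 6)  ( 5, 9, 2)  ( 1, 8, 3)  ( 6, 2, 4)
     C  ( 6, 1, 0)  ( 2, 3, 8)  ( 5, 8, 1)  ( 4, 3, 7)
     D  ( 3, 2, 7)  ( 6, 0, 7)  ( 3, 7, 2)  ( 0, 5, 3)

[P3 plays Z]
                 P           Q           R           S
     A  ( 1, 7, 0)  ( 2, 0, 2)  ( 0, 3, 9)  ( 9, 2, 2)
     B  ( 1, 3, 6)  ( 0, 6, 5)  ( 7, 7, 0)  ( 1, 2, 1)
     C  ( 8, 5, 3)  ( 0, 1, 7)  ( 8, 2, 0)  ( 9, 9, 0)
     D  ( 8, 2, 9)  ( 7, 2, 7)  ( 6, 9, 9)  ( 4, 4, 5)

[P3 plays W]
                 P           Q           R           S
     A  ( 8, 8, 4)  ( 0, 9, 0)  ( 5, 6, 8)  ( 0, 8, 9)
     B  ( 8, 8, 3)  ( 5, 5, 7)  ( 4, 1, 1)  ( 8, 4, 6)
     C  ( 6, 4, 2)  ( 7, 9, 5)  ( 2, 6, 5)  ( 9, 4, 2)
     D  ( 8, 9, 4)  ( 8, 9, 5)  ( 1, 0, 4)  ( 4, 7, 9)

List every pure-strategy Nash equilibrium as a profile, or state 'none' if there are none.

NE set: (D,R,X)

(A,P,X): not NE [P1→B gives 5>3; P2→R gives 8>4; P3→Y gives 6>4]
(A,P,Y): not NE [P1→B gives 8>0; P2→S gives 5>1]
(A,P,Z): not NE [P1→D gives 8>1; P3→Y gives 6>0]
(A,P,W): not NE [P2→Q gives 9>8; P3→Y gives 6>4]
(A,Q,X): not NE [P1→B gives 8>7; P2→R gives 8>1]
(A,Q,Y): not NE [P1→D gives 6>3; P2→S gives 5>0; P3→X gives 6>5]
(A,Q,Z): not NE [P1→D gives 7>2; P2→P gives 7>0; P3→X gives 6>2]
(A,Q,W): not NE [P1→D gives 8>0; P3→X gives 6>0]
(A,R,X): not NE [P3→Z gives 9>6]
(A,R,Y): not NE [P2→S gives 5>1; P3→Z gives 9>3]
(A,R,Z): not NE [P1→C gives 8>0; P2→P gives 7>3]
(A,R,W): not NE [P2→Q gives 9>6; P3→Z gives 9>8]
(A,S,X): not NE [P2→R gives 8>7]
(A,S,Y): not NE [P3→W gives 9>0]
(A,S,Z): not NE [P2→P gives 7>2; P3→W gives 9>2]
(A,S,W): not NE [P1→C gives 9>0; P2→Q gives 9>8]
(B,P,X): not NE [P2→R gives 12>9]
(B,P,Y): not NE [P2→Q gives 9>5; P3→X gives 7>6]
(B,P,Z): not NE [P1→D gives 8>1; P2→R gives 7>3; P3→X gives 7>6]
(B,P,W): not NE [P3→X gives 7>3]
(B,Q,X): not NE [P2→R gives 12>0; P3→W gives 7>0]
(B,Q,Y): not NE [P1→D gives 6>5; P3→W gives 7>2]
(B,Q,Z): not NE [P1→D gives 7>0; P2→R gives 7>6; P3→W gives 7>5]
(B,Q,W): not NE [P1→D gives 8>5; P2→P gives 8>5]
(B,R,X): not NE [P1→D gives 6>1; P3→Y gives 3>1]
(B,R,Y): not NE [P1→A gives 7>1; P2→Q gives 9>8]
(B,R,Z): not NE [P1→C gives 8>7; P3→Y gives 3>0]
(B,R,W): not NE [P1→A gives 5>4; P2→P gives 8>1; P3→Y gives 3>1]
(B,S,X): not NE [P1→D gives 8>6; P2→R gives 12>6]
(B,S,Y): not NE [P1→A gives 8>6; P2→Q gives 9>2; P3→X gives 8>4]
(B,S,Z): not NE [P1→C gives 9>1; P2→R gives 7>2; P3→X gives 8>1]
(B,S,W): not NE [P1→C gives 9>8; P2→P gives 8>4; P3→X gives 8>6]
(C,P,X): not NE [P1→B gives 5>3; P2→S gives 8>4]
(C,P,Y): not NE [P1→B gives 8>6; P2→R gives 8>1; P3→X gives 9>0]
(C,P,Z): not NE [P2→S gives 9>5; P3→X gives 9>3]
(C,P,W): not NE [P1→D gives 8>6; P2→Q gives 9>4; P3→X gives 9>2]
(C,Q,X): not NE [P1→B gives 8>5; P2→S gives 8>6; P3→Y gives 8>3]
(C,Q,Y): not NE [P1→D gives 6>2; P2→R gives 8>3]
(C,Q,Z): not NE [P1→D gives 7>0; P2→S gives 9>1; P3→Y gives 8>7]
(C,Q,W): not NE [P1→D gives 8>7; P3→Y gives 8>5]
(C,R,X): not NE [P1→D gives 6>3; P2→S gives 8>7; P3→W gives 5>1]
(C,R,Y): not NE [P1→A gives 7>5; P3→W gives 5>1]
(C,R,Z): not NE [P2→S gives 9>2; P3→W gives 5>0]
(C,R,W): not NE [P1→A gives 5>2; P2→Q gives 9>6]
(C,S,X): not NE [P1→D gives 8>0]
(C,S,Y): not NE [P1→A gives 8>4; P2→R gives 8>3]
(C,S,Z): not NE [P3→Y gives 7>0]
(C,S,W): not NE [P2→Q gives 9>4; P3→Y gives 7>2]
(D,P,X): not NE [P1→B gives 5>0; P2→R gives 9>1; P3→Z gives 9>6]
(D,P,Y): not NE [P1→B gives 8>3; P2→R gives 7>2; P3→Z gives 9>7]
(D,P,Z): not NE [P2→R gives 9>2]
(D,P,W): not NE [P3→Z gives 9>4]
(D,Q,X): not NE [P1→B gives 8>6; P2→R gives 9>1; P3→Z gives 7>1]
(D,Q,Y): not NE [P2→R gives 7>0]
(D,Q,Z): not NE [P2→R gives 9>2]
(D,Q,W): not NE [P3→Z gives 7>5]
(D,R,X): NE
(D,R,Y): not NE [P1→A gives 7>3; P3→X gives 11>2]
(D,R,Z): not NE [P1→C gives 8>6; P3→X gives 11>9]
(D,R,W): not NE [P1→A gives 5>1; P2→Q gives 9>0; P3→X gives 11>4]
(D,S,X): not NE [P2→R gives 9>2; P3→W gives 9>7]
(D,S,Y): not NE [P1→A gives 8>0; P2→R gives 7>5; P3→W gives 9>3]
(D,S,Z): not NE [P1→C gives 9>4; P2→R gives 9>4; P3→W gives 9>5]
(D,S,W): not NE [P1→C gives 9>4; P2→Q gives 9>7]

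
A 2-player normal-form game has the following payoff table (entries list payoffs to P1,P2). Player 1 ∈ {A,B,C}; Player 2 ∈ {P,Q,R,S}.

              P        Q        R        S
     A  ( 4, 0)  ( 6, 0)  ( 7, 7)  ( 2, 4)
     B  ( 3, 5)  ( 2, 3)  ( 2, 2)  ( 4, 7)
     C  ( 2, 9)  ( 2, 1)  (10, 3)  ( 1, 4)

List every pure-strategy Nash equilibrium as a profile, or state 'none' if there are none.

Nash profiles: (B,S)

(A,P): not NE [P2→R gives 7>0]
(A,Q): not NE [P2→R gives 7>0]
(A,R): not NE [P1→C gives 10>7]
(A,S): not NE [P1→B gives 4>2; P2→R gives 7>4]
(B,P): not NE [P1→A gives 4>3; P2→S gives 7>5]
(B,Q): not NE [P1→A gives 6>2; P2→S gives 7>3]
(B,R): not NE [P1→C gives 10>2; P2→S gives 7>2]
(B,S): NE
(C,P): not NE [P1→A gives 4>2]
(C,Q): not NE [P1→A gives 6>2; P2→P gives 9>1]
(C,R): not NE [P2→P gives 9>3]
(C,S): not NE [P1→B gives 4>1; P2→P gives 9>4]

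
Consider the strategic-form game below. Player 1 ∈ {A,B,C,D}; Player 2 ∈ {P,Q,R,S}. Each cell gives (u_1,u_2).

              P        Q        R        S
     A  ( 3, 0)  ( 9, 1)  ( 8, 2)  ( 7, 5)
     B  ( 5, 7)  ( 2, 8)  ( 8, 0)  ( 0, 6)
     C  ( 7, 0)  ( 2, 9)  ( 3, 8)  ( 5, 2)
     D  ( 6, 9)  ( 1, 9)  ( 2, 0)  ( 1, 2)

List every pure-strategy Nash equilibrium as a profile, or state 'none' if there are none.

NE set: (A,S)

(A,P): not NE [P1→C gives 7>3; P2→S gives 5>0]
(A,Q): not NE [P2→S gives 5>1]
(A,R): not NE [P2→S gives 5>2]
(A,S): NE
(B,P): not NE [P1→C gives 7>5; P2→Q gives 8>7]
(B,Q): not NE [P1→A gives 9>2]
(B,R): not NE [P2→Q gives 8>0]
(B,S): not NE [P1→A gives 7>0; P2→Q gives 8>6]
(C,P): not NE [P2→Q gives 9>0]
(C,Q): not NE [P1→A gives 9>2]
(C,R): not NE [P1→B gives 8>3; P2→Q gives 9>8]
(C,S): not NE [P1→A gives 7>5; P2→Q gives 9>2]
(D,P): not NE [P1→C gives 7>6]
(D,Q): not NE [P1→A gives 9>1]
(D,R): not NE [P1→B gives 8>2; P2→Q gives 9>0]
(D,S): not NE [P1→A gives 7>1; P2→Q gives 9>2]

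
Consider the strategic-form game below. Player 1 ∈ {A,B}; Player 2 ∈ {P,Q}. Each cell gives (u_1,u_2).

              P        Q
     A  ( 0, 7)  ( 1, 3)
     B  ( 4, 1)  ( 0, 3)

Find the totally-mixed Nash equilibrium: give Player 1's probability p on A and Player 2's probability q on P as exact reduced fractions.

p=1/3, q=1/5

P1 indiff ⇒ q·0+(1-q)·1 = q·4+(1-q)·0 ⇒ q(-4) = (1-q)(-1) ⇒ q = 1/5
P2 indiff ⇒ p·7+(1-p)·1 = p·3+(1-p)·3 ⇒ p(4) = (1-p)(2) ⇒ p = 1/3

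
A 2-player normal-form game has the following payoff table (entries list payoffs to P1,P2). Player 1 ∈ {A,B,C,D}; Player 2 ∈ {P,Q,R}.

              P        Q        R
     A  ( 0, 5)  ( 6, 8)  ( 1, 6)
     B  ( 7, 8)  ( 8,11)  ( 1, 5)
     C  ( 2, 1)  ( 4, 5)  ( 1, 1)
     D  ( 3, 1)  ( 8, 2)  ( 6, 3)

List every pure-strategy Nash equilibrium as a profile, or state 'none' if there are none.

Nash profiles: (B,Q), (D,R)

(A,P): not NE [P1→B gives 7>0; P2→Q gives 8>5]
(A,Q): not NE [P1→D gives 8>6]
(A,R): not NE [P1→D gives 6>1; P2→Q gives 8>6]
(B,P): not NE [P2→Q gives 11>8]
(B,Q): NE
(B,R): not NE [P1→D gives 6>1; P2→Q gives 11>5]
(C,P): not NE [P1→B gives 7>2; P2→Q gives 5>1]
(C,Q): not NE [P1→D gives 8>4]
(C,R): not NE [P1→D gives 6>1; P2→Q gives 5>1]
(D,P): not NE [P1→B gives 7>3; P2→R gives 3>1]
(D,Q): not NE [P2→R gives 3>2]
(D,R): NE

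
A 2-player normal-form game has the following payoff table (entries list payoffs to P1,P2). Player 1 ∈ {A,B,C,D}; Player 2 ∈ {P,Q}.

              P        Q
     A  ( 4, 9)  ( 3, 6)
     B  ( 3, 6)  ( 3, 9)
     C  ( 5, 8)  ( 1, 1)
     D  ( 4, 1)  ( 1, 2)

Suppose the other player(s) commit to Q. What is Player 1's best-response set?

u_1(A vs Q) = 3
u_1(B vs Q) = 3
u_1(C vs Q) = 1
u_1(D vs Q) = 1
max payoff 3 at {A,B}

argmax u_1 = {A,B}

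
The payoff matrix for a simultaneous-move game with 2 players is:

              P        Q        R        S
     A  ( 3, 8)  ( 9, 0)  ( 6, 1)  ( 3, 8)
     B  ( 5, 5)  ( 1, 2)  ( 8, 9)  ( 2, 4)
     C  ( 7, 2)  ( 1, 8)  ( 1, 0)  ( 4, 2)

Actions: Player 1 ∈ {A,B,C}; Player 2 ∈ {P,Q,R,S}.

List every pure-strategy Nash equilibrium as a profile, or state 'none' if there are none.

Nash profiles: (B,R)

(A,P): not NE [P1→C gives 7>3]
(A,Q): not NE [P2→S gives 8>0]
(A,R): not NE [P1→B gives 8>6; P2→S gives 8>1]
(A,S): not NE [P1→C gives 4>3]
(B,P): not NE [P1→C gives 7>5; P2→R gives 9>5]
(B,Q): not NE [P1→A gives 9>1; P2→R gives 9>2]
(B,R): NE
(B,S): not NE [P1→C gives 4>2; P2→R gives 9>4]
(C,P): not NE [P2→Q gives 8>2]
(C,Q): not NE [P1→A gives 9>1]
(C,R): not NE [P1→B gives 8>1; P2→Q gives 8>0]
(C,S): not NE [P2→Q gives 8>2]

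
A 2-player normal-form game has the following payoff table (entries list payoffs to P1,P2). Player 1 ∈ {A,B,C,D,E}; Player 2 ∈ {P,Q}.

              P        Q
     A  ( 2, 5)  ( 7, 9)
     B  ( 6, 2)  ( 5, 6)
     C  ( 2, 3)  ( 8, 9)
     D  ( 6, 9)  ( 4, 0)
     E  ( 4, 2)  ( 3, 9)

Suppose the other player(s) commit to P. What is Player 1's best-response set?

P1 best: {B,D}

u_1(A vs P) = 2
u_1(B vs P) = 6
u_1(C vs P) = 2
u_1(D vs P) = 6
u_1(E vs P) = 4
max payoff 6 at {B,D}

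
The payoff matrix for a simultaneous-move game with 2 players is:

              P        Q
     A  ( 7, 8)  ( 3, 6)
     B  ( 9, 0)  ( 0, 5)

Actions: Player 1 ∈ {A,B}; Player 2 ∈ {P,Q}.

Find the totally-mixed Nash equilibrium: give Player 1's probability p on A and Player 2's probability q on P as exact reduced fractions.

P1 indiff ⇒ q·7+(1-q)·3 = q·9+(1-q)·0 ⇒ q(-2) = (1-q)(-3) ⇒ q = 3/5
P2 indiff ⇒ p·8+(1-p)·0 = p·6+(1-p)·5 ⇒ p(2) = (1-p)(5) ⇒ p = 5/7

P1 mixes 5/7 on A; P2 mixes 3/5 on P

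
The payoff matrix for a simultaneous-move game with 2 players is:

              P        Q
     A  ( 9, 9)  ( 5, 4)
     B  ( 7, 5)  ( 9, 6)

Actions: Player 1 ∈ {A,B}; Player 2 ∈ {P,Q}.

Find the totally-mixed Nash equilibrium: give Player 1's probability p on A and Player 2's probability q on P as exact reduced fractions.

P1 indiff ⇒ q·9+(1-q)·5 = q·7+(1-q)·9 ⇒ q(2) = (1-q)(4) ⇒ q = 2/3
P2 indiff ⇒ p·9+(1-p)·5 = p·4+(1-p)·6 ⇒ p(5) = (1-p)(1) ⇒ p = 1/6

P1 mixes 1/6 on A; P2 mixes 2/3 on P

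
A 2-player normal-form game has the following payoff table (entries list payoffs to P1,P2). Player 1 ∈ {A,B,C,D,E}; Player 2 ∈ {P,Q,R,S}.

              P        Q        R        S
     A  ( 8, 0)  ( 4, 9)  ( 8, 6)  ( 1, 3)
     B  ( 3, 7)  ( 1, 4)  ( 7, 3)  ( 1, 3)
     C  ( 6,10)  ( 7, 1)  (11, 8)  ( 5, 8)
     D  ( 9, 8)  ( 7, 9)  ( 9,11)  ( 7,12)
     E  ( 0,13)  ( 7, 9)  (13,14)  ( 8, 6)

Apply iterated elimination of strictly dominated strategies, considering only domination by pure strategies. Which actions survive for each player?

IESDS → P1:{C,D,E} P2:{P,R,S}

P1 drop A (D beats it: P:9>8 Q:7>4 R:9>8 S:7>1)
P1 drop B (C beats it: P:6>3 Q:7>1 R:11>7 S:5>1)
P2 drop Q (R beats it: C:8>1 D:11>9 E:14>9)
P1→{C,D,E} P2→{P,R,S}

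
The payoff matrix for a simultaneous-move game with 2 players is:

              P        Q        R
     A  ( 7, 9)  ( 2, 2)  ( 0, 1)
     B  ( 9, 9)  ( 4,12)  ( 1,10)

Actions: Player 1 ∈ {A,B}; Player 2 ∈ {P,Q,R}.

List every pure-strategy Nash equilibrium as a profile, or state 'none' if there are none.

(A,P): not NE [P1→B gives 9>7]
(A,Q): not NE [P1→B gives 4>2; P2→P gives 9>2]
(A,R): not NE [P1→B gives 1>0; P2→P gives 9>1]
(B,P): not NE [P2→Q gives 12>9]
(B,Q): NE
(B,R): not NE [P2→Q gives 12>10]

Nash profiles: (B,Q)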